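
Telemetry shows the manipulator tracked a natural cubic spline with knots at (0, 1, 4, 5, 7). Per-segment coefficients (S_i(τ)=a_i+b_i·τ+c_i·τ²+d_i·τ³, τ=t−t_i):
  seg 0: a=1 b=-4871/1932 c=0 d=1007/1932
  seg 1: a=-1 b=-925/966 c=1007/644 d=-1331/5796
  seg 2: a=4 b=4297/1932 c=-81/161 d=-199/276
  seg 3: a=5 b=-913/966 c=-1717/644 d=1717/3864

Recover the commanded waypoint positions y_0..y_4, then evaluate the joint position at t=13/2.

y_0 = S_0(0) = a_0 = 1
y_1 = S_1(0) = a_1 = -1
y_2 = S_2(0) = a_2 = 4
y_3 = S_3(0) = a_3 = 5
y_4 = S_3(2) = -4
t_q=13/2 is in segment 3 (τ=3/2); S_3(τ)=-9447/10304

y_0=1 y_1=-1 y_2=4 y_3=5 y_4=-4
S(13/2) = -9447/10304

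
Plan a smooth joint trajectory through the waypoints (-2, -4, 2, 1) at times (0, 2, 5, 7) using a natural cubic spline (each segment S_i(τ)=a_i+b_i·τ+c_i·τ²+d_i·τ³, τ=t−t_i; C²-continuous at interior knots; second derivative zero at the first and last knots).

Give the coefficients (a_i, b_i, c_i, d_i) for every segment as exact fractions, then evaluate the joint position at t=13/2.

Δ: Δ0=-1, Δ1=2, Δ2=-1/2
row 1: diag=10, rhs=18; c'=3/10, d'=9/5
row 2: denom=10−3·3/10=91/10; d'=(-15−3·9/5)/(91/10)=-204/91
back: M2=-204/91
back: M1=9/5−3/10·-204/91=225/91
M: M0=0, M1=225/91, M2=-204/91, M3=0
seg 0: a=-2, c=M0/2=0, d=(M1−M0)/(6·2)=75/364, b=Δ0−h0·(2M0+M1)/6=-166/91
seg 1: a=-4, c=M1/2=225/182, d=(M2−M1)/(6·3)=-11/42, b=Δ1−h1·(2M1+M2)/6=59/91
seg 2: a=2, c=M2/2=-102/91, d=(M3−M2)/(6·2)=17/91, b=Δ2−h2·(2M2+M3)/6=181/182
t_q=13/2 → seg 2, τ=3/2; S=2+181/182·τ+-102/91·τ²+17/91·τ³=1165/728

  seg 0: a=-2 b=-166/91 c=0 d=75/364
  seg 1: a=-4 b=59/91 c=225/182 d=-11/42
  seg 2: a=2 b=181/182 c=-102/91 d=17/91
S(13/2) = 1165/728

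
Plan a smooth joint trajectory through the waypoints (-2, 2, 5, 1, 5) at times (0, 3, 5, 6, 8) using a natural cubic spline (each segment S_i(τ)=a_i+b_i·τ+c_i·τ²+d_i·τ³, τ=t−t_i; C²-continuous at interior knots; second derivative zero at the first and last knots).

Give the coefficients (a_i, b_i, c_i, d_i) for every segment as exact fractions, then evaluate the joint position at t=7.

  seg 0: a=-2 b=1099/1956 c=0 d=503/5868
  seg 1: a=2 b=2813/978 c=503/652 d=-2855/3912
  seg 2: a=5 b=-1367/489 c=-588/163 d=1175/489
  seg 3: a=1 b=-1370/489 c=587/163 d=-587/978
S(7) = 391/326

Δ: Δ0=4/3, Δ1=3/2, Δ2=-4, Δ3=2
row 1: diag=10, rhs=1; c'=1/5, d'=1/10
row 2: denom=6−2·1/5=28/5; d'=(-33−2·1/10)/(28/5)=-83/14
row 3: denom=6−1·5/28=163/28; d'=(36−1·-83/14)/(163/28)=1174/163
back: M3=1174/163
back: M2=-83/14−5/28·1174/163=-1176/163
back: M1=1/10−1/5·-1176/163=503/326
M: M0=0, M1=503/326, M2=-1176/163, M3=1174/163, M4=0
seg 0: a=-2, c=M0/2=0, d=(M1−M0)/(6·3)=503/5868, b=Δ0−h0·(2M0+M1)/6=1099/1956
seg 1: a=2, c=M1/2=503/652, d=(M2−M1)/(6·2)=-2855/3912, b=Δ1−h1·(2M1+M2)/6=2813/978
seg 2: a=5, c=M2/2=-588/163, d=(M3−M2)/(6·1)=1175/489, b=Δ2−h2·(2M2+M3)/6=-1367/489
seg 3: a=1, c=M3/2=587/163, d=(M4−M3)/(6·2)=-587/978, b=Δ3−h3·(2M3+M4)/6=-1370/489
t_q=7 → seg 3, τ=1; S=1+-1370/489·τ+587/163·τ²+-587/978·τ³=391/326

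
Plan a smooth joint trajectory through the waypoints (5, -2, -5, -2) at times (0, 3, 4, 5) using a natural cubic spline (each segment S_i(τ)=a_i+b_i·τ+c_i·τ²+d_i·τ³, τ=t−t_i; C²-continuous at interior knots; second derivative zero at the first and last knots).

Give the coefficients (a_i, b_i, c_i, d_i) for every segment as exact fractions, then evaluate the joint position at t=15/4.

  seg 0: a=5 b=-139/93 c=0 d=-26/279
  seg 1: a=-2 b=-373/93 c=-26/31 d=172/93
  seg 2: a=-5 b=-13/93 c=146/31 d=-146/93
S(15/4) = -2331/496

Δ: Δ0=-7/3, Δ1=-3, Δ2=3
row 1: diag=8, rhs=-4; c'=1/8, d'=-1/2
row 2: denom=4−1·1/8=31/8; d'=(36−1·-1/2)/(31/8)=292/31
back: M2=292/31
back: M1=-1/2−1/8·292/31=-52/31
M: M0=0, M1=-52/31, M2=292/31, M3=0
seg 0: a=5, c=M0/2=0, d=(M1−M0)/(6·3)=-26/279, b=Δ0−h0·(2M0+M1)/6=-139/93
seg 1: a=-2, c=M1/2=-26/31, d=(M2−M1)/(6·1)=172/93, b=Δ1−h1·(2M1+M2)/6=-373/93
seg 2: a=-5, c=M2/2=146/31, d=(M3−M2)/(6·1)=-146/93, b=Δ2−h2·(2M2+M3)/6=-13/93
t_q=15/4 → seg 1, τ=3/4; S=-2+-373/93·τ+-26/31·τ²+172/93·τ³=-2331/496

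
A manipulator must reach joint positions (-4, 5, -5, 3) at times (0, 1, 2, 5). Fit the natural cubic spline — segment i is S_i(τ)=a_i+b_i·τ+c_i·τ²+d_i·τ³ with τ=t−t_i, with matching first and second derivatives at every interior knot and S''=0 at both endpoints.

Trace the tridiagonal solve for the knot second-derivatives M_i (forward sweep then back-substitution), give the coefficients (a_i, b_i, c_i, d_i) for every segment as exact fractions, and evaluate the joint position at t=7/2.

  seg 0: a=-4 b=1331/93 c=0 d=-494/93
  seg 1: a=5 b=-151/93 c=-494/31 d=703/93
  seg 2: a=-5 b=-1006/93 c=209/31 d=-209/279
S(7/2) = -2129/248

Δ: Δ0=9, Δ1=-10, Δ2=8/3
row 1: diag=4, rhs=-114; c'=1/4, d'=-57/2
row 2: denom=8−1·1/4=31/4; d'=(76−1·-57/2)/(31/4)=418/31
back: M2=418/31
back: M1=-57/2−1/4·418/31=-988/31
M: M0=0, M1=-988/31, M2=418/31, M3=0
seg 0: a=-4, c=M0/2=0, d=(M1−M0)/(6·1)=-494/93, b=Δ0−h0·(2M0+M1)/6=1331/93
seg 1: a=5, c=M1/2=-494/31, d=(M2−M1)/(6·1)=703/93, b=Δ1−h1·(2M1+M2)/6=-151/93
seg 2: a=-5, c=M2/2=209/31, d=(M3−M2)/(6·3)=-209/279, b=Δ2−h2·(2M2+M3)/6=-1006/93
t_q=7/2 → seg 2, τ=3/2; S=-5+-1006/93·τ+209/31·τ²+-209/279·τ³=-2129/248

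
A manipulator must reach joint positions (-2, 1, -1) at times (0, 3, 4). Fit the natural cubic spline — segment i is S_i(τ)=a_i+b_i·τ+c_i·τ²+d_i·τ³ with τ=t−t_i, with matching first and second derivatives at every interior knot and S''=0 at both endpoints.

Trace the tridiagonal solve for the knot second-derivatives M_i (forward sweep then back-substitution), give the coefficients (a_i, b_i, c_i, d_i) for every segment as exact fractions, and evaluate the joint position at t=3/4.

Δ: Δ0=1, Δ1=-2
row 1: diag=8, rhs=-18; c'=1/8, d'=-9/4
back: M1=-9/4
M: M0=0, M1=-9/4, M2=0
seg 0: a=-2, c=M0/2=0, d=(M1−M0)/(6·3)=-1/8, b=Δ0−h0·(2M0+M1)/6=17/8
seg 1: a=1, c=M1/2=-9/8, d=(M2−M1)/(6·1)=3/8, b=Δ1−h1·(2M1+M2)/6=-5/4
t_q=3/4 → seg 0, τ=3/4; S=-2+17/8·τ+0·τ²+-1/8·τ³=-235/512

  seg 0: a=-2 b=17/8 c=0 d=-1/8
  seg 1: a=1 b=-5/4 c=-9/8 d=3/8
S(3/4) = -235/512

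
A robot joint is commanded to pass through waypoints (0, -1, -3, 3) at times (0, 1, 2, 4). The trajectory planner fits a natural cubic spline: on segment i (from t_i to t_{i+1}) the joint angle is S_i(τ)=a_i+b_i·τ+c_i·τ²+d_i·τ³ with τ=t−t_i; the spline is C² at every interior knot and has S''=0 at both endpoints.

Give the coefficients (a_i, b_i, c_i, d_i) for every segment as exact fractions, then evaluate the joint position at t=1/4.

Δ: Δ0=-1, Δ1=-2, Δ2=3
row 1: diag=4, rhs=-6; c'=1/4, d'=-3/2
row 2: denom=6−1·1/4=23/4; d'=(30−1·-3/2)/(23/4)=126/23
back: M2=126/23
back: M1=-3/2−1/4·126/23=-66/23
M: M0=0, M1=-66/23, M2=126/23, M3=0
seg 0: a=0, c=M0/2=0, d=(M1−M0)/(6·1)=-11/23, b=Δ0−h0·(2M0+M1)/6=-12/23
seg 1: a=-1, c=M1/2=-33/23, d=(M2−M1)/(6·1)=32/23, b=Δ1−h1·(2M1+M2)/6=-45/23
seg 2: a=-3, c=M2/2=63/23, d=(M3−M2)/(6·2)=-21/46, b=Δ2−h2·(2M2+M3)/6=-15/23
t_q=1/4 → seg 0, τ=1/4; S=0+-12/23·τ+0·τ²+-11/23·τ³=-203/1472

  seg 0: a=0 b=-12/23 c=0 d=-11/23
  seg 1: a=-1 b=-45/23 c=-33/23 d=32/23
  seg 2: a=-3 b=-15/23 c=63/23 d=-21/46
S(1/4) = -203/1472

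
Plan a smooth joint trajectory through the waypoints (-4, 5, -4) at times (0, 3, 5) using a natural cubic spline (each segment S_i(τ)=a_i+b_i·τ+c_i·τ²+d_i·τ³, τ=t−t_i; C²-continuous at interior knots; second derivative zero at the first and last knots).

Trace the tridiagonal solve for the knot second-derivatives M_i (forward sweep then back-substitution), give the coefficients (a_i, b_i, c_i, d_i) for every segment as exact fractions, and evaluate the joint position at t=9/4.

Δ: Δ0=3, Δ1=-9/2
row 1: diag=10, rhs=-45; c'=1/5, d'=-9/2
back: M1=-9/2
M: M0=0, M1=-9/2, M2=0
seg 0: a=-4, c=M0/2=0, d=(M1−M0)/(6·3)=-1/4, b=Δ0−h0·(2M0+M1)/6=21/4
seg 1: a=5, c=M1/2=-9/4, d=(M2−M1)/(6·2)=3/8, b=Δ1−h1·(2M1+M2)/6=-3/2
t_q=9/4 → seg 0, τ=9/4; S=-4+21/4·τ+0·τ²+-1/4·τ³=1271/256

  seg 0: a=-4 b=21/4 c=0 d=-1/4
  seg 1: a=5 b=-3/2 c=-9/4 d=3/8
S(9/4) = 1271/256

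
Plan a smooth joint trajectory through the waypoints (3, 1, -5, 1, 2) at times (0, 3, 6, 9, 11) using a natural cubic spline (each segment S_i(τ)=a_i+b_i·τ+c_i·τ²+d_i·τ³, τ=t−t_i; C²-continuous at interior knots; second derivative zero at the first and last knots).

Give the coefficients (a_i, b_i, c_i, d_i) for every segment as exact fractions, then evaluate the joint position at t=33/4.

Δ: Δ0=-2/3, Δ1=-2, Δ2=2, Δ3=1/2
row 1: diag=12, rhs=-8; c'=1/4, d'=-2/3
row 2: denom=12−3·1/4=45/4; d'=(24−3·-2/3)/(45/4)=104/45
row 3: denom=10−3·4/15=46/5; d'=(-9−3·104/45)/(46/5)=-239/138
back: M3=-239/138
back: M2=104/45−4/15·-239/138=574/207
back: M1=-2/3−1/4·574/207=-563/414
M: M0=0, M1=-563/414, M2=574/207, M3=-239/138, M4=0
seg 0: a=3, c=M0/2=0, d=(M1−M0)/(6·3)=-563/7452, b=Δ0−h0·(2M0+M1)/6=11/828
seg 1: a=1, c=M1/2=-563/828, d=(M2−M1)/(6·3)=1711/7452, b=Δ1−h1·(2M1+M2)/6=-839/414
seg 2: a=-5, c=M2/2=287/207, d=(M3−M2)/(6·3)=-1865/7452, b=Δ2−h2·(2M2+M3)/6=77/828
seg 3: a=1, c=M3/2=-239/276, d=(M4−M3)/(6·2)=239/1656, b=Δ3−h3·(2M3+M4)/6=685/414
t_q=33/4 → seg 2, τ=9/4; S=-5+77/828·τ+287/207·τ²+-1865/7452·τ³=-3665/5888

  seg 0: a=3 b=11/828 c=0 d=-563/7452
  seg 1: a=1 b=-839/414 c=-563/828 d=1711/7452
  seg 2: a=-5 b=77/828 c=287/207 d=-1865/7452
  seg 3: a=1 b=685/414 c=-239/276 d=239/1656
S(33/4) = -3665/5888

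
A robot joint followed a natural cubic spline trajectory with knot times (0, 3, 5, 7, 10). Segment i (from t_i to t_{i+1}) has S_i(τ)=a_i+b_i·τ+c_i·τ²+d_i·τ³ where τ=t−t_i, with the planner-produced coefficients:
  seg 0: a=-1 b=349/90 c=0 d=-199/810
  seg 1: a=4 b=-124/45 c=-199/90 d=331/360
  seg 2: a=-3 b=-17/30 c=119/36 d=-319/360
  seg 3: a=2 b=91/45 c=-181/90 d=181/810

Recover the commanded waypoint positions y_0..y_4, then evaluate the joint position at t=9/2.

y_0 = S_0(0) = a_0 = -1
y_1 = S_1(0) = a_1 = 4
y_2 = S_2(0) = a_2 = -3
y_3 = S_3(0) = a_3 = 2
y_4 = S_3(3) = -4
t_q=9/2 is in segment 1 (τ=3/2); S_1(τ)=-385/192

y_0=-1 y_1=4 y_2=-3 y_3=2 y_4=-4
S(9/2) = -385/192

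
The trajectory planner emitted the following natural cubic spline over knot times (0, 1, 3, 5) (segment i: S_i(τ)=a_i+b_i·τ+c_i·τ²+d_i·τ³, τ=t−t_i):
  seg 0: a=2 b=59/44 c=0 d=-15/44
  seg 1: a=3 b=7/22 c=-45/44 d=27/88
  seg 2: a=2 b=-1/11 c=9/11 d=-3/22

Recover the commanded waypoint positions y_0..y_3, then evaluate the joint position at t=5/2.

y_0=2 y_1=3 y_2=2 y_3=4
S(5/2) = 1557/704

y_0 = S_0(0) = a_0 = 2
y_1 = S_1(0) = a_1 = 3
y_2 = S_2(0) = a_2 = 2
y_3 = S_2(2) = 4
t_q=5/2 is in segment 1 (τ=3/2); S_1(τ)=1557/704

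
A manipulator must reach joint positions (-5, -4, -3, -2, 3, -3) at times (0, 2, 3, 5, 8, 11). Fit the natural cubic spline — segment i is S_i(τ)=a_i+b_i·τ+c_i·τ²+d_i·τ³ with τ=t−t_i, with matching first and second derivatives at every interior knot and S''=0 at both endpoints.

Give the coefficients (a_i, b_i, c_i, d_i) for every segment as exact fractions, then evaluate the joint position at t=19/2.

Δ: Δ0=1/2, Δ1=1, Δ2=1/2, Δ3=5/3, Δ4=-2
row 1: diag=6, rhs=3; c'=1/6, d'=1/2
row 2: denom=6−1·1/6=35/6; d'=(-3−1·1/2)/(35/6)=-3/5
row 3: denom=10−2·12/35=326/35; d'=(7−2·-3/5)/(326/35)=287/326
row 4: denom=12−3·105/326=3597/326; d'=(-22−3·287/326)/(3597/326)=-8033/3597
back: M4=-8033/3597
back: M3=287/326−105/326·-8033/3597=1918/1199
back: M2=-3/5−12/35·1918/1199=-1377/1199
back: M1=1/2−1/6·-1377/1199=829/1199
M: M0=0, M1=829/1199, M2=-1377/1199, M3=1918/1199, M4=-8033/3597, M5=0
seg 0: a=-5, c=M0/2=0, d=(M1−M0)/(6·2)=829/14388, b=Δ0−h0·(2M0+M1)/6=1939/7194
seg 1: a=-4, c=M1/2=829/2398, d=(M2−M1)/(6·1)=-1103/3597, b=Δ1−h1·(2M1+M2)/6=6913/7194
seg 2: a=-3, c=M2/2=-1377/2398, d=(M3−M2)/(6·2)=3295/14388, b=Δ2−h2·(2M2+M3)/6=479/654
seg 3: a=-2, c=M3/2=959/1199, d=(M4−M3)/(6·3)=-13787/64746, b=Δ3−h3·(2M3+M4)/6=8515/7194
seg 4: a=3, c=M4/2=-8033/7194, d=(M5−M4)/(6·3)=8033/64746, b=Δ4−h4·(2M4+M5)/6=839/3597
t_q=19/2 → seg 4, τ=3/2; S=3+839/3597·τ+-8033/7194·τ²+8033/64746·τ³=24099/19184

  seg 0: a=-5 b=1939/7194 c=0 d=829/14388
  seg 1: a=-4 b=6913/7194 c=829/2398 d=-1103/3597
  seg 2: a=-3 b=479/654 c=-1377/2398 d=3295/14388
  seg 3: a=-2 b=8515/7194 c=959/1199 d=-13787/64746
  seg 4: a=3 b=839/3597 c=-8033/7194 d=8033/64746
S(19/2) = 24099/19184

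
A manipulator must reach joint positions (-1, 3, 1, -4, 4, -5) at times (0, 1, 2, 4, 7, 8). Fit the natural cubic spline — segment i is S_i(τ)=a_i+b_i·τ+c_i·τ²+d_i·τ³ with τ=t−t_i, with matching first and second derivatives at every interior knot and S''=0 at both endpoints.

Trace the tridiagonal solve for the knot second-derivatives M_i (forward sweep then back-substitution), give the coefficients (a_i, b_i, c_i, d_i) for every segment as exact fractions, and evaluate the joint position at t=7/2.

  seg 0: a=-1 b=1405/258 c=0 d=-373/258
  seg 1: a=3 b=143/129 c=-373/86 d=317/258
  seg 2: a=1 b=-1001/258 c=-28/43 d=173/258
  seg 3: a=-4 b=403/258 c=145/43 d=-775/774
  seg 4: a=4 b=-676/129 c=-485/86 d=485/258
S(7/2) = -2767/688

Δ: Δ0=4, Δ1=-2, Δ2=-5/2, Δ3=8/3, Δ4=-9
row 1: diag=4, rhs=-36; c'=1/4, d'=-9
row 2: denom=6−1·1/4=23/4; d'=(-3−1·-9)/(23/4)=24/23
row 3: denom=10−2·8/23=214/23; d'=(31−2·24/23)/(214/23)=665/214
row 4: denom=8−3·69/214=1505/214; d'=(-70−3·665/214)/(1505/214)=-485/43
back: M4=-485/43
back: M3=665/214−69/214·-485/43=290/43
back: M2=24/23−8/23·290/43=-56/43
back: M1=-9−1/4·-56/43=-373/43
M: M0=0, M1=-373/43, M2=-56/43, M3=290/43, M4=-485/43, M5=0
seg 0: a=-1, c=M0/2=0, d=(M1−M0)/(6·1)=-373/258, b=Δ0−h0·(2M0+M1)/6=1405/258
seg 1: a=3, c=M1/2=-373/86, d=(M2−M1)/(6·1)=317/258, b=Δ1−h1·(2M1+M2)/6=143/129
seg 2: a=1, c=M2/2=-28/43, d=(M3−M2)/(6·2)=173/258, b=Δ2−h2·(2M2+M3)/6=-1001/258
seg 3: a=-4, c=M3/2=145/43, d=(M4−M3)/(6·3)=-775/774, b=Δ3−h3·(2M3+M4)/6=403/258
seg 4: a=4, c=M4/2=-485/86, d=(M5−M4)/(6·1)=485/258, b=Δ4−h4·(2M4+M5)/6=-676/129
t_q=7/2 → seg 2, τ=3/2; S=1+-1001/258·τ+-28/43·τ²+173/258·τ³=-2767/688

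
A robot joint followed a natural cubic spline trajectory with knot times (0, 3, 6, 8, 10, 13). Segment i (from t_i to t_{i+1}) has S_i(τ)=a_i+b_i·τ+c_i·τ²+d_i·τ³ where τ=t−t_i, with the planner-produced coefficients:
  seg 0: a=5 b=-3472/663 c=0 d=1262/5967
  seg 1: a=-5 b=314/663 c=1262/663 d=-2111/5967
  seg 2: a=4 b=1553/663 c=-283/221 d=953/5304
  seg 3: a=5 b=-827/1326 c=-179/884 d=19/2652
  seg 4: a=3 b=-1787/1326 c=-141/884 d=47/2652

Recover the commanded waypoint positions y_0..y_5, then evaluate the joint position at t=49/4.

y_0=5 y_1=-5 y_2=4 y_3=5 y_4=3 y_5=-2
S(49/4) = -36087/56576

y_0 = S_0(0) = a_0 = 5
y_1 = S_1(0) = a_1 = -5
y_2 = S_2(0) = a_2 = 4
y_3 = S_3(0) = a_3 = 5
y_4 = S_4(0) = a_4 = 3
y_5 = S_4(3) = -2
t_q=49/4 is in segment 4 (τ=9/4); S_4(τ)=-36087/56576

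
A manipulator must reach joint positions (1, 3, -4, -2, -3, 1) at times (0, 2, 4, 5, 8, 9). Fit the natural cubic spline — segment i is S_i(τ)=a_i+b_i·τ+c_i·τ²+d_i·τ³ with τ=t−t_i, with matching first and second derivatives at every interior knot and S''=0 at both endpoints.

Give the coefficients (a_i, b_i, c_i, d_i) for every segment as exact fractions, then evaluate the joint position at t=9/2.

  seg 0: a=1 b=4943/1767 c=0 d=-794/1767
  seg 1: a=3 b=-4585/1767 c=-1588/589 d=15857/14136
  seg 2: a=-4 b=289/3534 c=9505/2356 d=-14957/7068
  seg 3: a=-2 b=12737/7068 c=-1363/589 d=3775/7068
  seg 4: a=-3 b=8263/3534 c=5873/2356 d=-5873/7068
S(9/2) = -60597/18848

Δ: Δ0=1, Δ1=-7/2, Δ2=2, Δ3=-1/3, Δ4=4
row 1: diag=8, rhs=-27; c'=1/4, d'=-27/8
row 2: denom=6−2·1/4=11/2; d'=(33−2·-27/8)/(11/2)=159/22
row 3: denom=8−1·2/11=86/11; d'=(-14−1·159/22)/(86/11)=-467/172
row 4: denom=8−3·33/86=589/86; d'=(26−3·-467/172)/(589/86)=5873/1178
back: M4=5873/1178
back: M3=-467/172−33/86·5873/1178=-2726/589
back: M2=159/22−2/11·-2726/589=9505/1178
back: M1=-27/8−1/4·9505/1178=-3176/589
M: M0=0, M1=-3176/589, M2=9505/1178, M3=-2726/589, M4=5873/1178, M5=0
seg 0: a=1, c=M0/2=0, d=(M1−M0)/(6·2)=-794/1767, b=Δ0−h0·(2M0+M1)/6=4943/1767
seg 1: a=3, c=M1/2=-1588/589, d=(M2−M1)/(6·2)=15857/14136, b=Δ1−h1·(2M1+M2)/6=-4585/1767
seg 2: a=-4, c=M2/2=9505/2356, d=(M3−M2)/(6·1)=-14957/7068, b=Δ2−h2·(2M2+M3)/6=289/3534
seg 3: a=-2, c=M3/2=-1363/589, d=(M4−M3)/(6·3)=3775/7068, b=Δ3−h3·(2M3+M4)/6=12737/7068
seg 4: a=-3, c=M4/2=5873/2356, d=(M5−M4)/(6·1)=-5873/7068, b=Δ4−h4·(2M4+M5)/6=8263/3534
t_q=9/2 → seg 2, τ=1/2; S=-4+289/3534·τ+9505/2356·τ²+-14957/7068·τ³=-60597/18848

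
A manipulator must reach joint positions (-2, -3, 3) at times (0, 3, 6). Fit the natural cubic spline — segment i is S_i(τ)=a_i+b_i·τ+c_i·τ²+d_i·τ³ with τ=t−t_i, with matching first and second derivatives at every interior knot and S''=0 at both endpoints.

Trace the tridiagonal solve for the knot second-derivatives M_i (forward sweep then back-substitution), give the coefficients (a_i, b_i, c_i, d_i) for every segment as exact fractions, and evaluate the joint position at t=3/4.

  seg 0: a=-2 b=-11/12 c=0 d=7/108
  seg 1: a=-3 b=5/6 c=7/12 d=-7/108
S(3/4) = -681/256

Δ: Δ0=-1/3, Δ1=2
row 1: diag=12, rhs=14; c'=1/4, d'=7/6
back: M1=7/6
M: M0=0, M1=7/6, M2=0
seg 0: a=-2, c=M0/2=0, d=(M1−M0)/(6·3)=7/108, b=Δ0−h0·(2M0+M1)/6=-11/12
seg 1: a=-3, c=M1/2=7/12, d=(M2−M1)/(6·3)=-7/108, b=Δ1−h1·(2M1+M2)/6=5/6
t_q=3/4 → seg 0, τ=3/4; S=-2+-11/12·τ+0·τ²+7/108·τ³=-681/256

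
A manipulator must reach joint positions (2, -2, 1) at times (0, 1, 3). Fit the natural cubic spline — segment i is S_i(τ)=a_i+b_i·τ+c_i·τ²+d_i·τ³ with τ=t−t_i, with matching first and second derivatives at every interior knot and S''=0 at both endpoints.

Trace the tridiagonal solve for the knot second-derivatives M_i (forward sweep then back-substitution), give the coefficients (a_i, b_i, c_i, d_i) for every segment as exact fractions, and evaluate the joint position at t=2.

Δ: Δ0=-4, Δ1=3/2
row 1: diag=6, rhs=33; c'=1/3, d'=11/2
back: M1=11/2
M: M0=0, M1=11/2, M2=0
seg 0: a=2, c=M0/2=0, d=(M1−M0)/(6·1)=11/12, b=Δ0−h0·(2M0+M1)/6=-59/12
seg 1: a=-2, c=M1/2=11/4, d=(M2−M1)/(6·2)=-11/24, b=Δ1−h1·(2M1+M2)/6=-13/6
t_q=2 → seg 1, τ=1; S=-2+-13/6·τ+11/4·τ²+-11/24·τ³=-15/8

  seg 0: a=2 b=-59/12 c=0 d=11/12
  seg 1: a=-2 b=-13/6 c=11/4 d=-11/24
S(2) = -15/8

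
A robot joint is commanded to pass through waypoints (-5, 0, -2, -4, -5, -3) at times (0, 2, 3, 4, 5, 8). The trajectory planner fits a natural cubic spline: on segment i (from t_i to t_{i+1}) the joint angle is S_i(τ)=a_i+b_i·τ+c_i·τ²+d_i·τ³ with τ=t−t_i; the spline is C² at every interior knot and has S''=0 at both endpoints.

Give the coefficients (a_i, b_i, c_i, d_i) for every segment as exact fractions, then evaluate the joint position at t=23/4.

Δ: Δ0=5/2, Δ1=-2, Δ2=-2, Δ3=-1, Δ4=2/3
row 1: diag=6, rhs=-27; c'=1/6, d'=-9/2
row 2: denom=4−1·1/6=23/6; d'=(0−1·-9/2)/(23/6)=27/23
row 3: denom=4−1·6/23=86/23; d'=(6−1·27/23)/(86/23)=111/86
row 4: denom=8−1·23/86=665/86; d'=(10−1·111/86)/(665/86)=107/95
back: M4=107/95
back: M3=111/86−23/86·107/95=94/95
back: M2=27/23−6/23·94/95=87/95
back: M1=-9/2−1/6·87/95=-442/95
M: M0=0, M1=-442/95, M2=87/95, M3=94/95, M4=107/95, M5=0
seg 0: a=-5, c=M0/2=0, d=(M1−M0)/(6·2)=-221/570, b=Δ0−h0·(2M0+M1)/6=2309/570
seg 1: a=0, c=M1/2=-221/95, d=(M2−M1)/(6·1)=529/570, b=Δ1−h1·(2M1+M2)/6=-343/570
seg 2: a=-2, c=M2/2=87/190, d=(M3−M2)/(6·1)=7/570, b=Δ2−h2·(2M2+M3)/6=-704/285
seg 3: a=-4, c=M3/2=47/95, d=(M4−M3)/(6·1)=13/570, b=Δ3−h3·(2M3+M4)/6=-173/114
seg 4: a=-5, c=M4/2=107/190, d=(M5−M4)/(6·3)=-107/1710, b=Δ4−h4·(2M4+M5)/6=-131/285
t_q=23/4 → seg 4, τ=3/4; S=-5+-131/285·τ+107/190·τ²+-107/1710·τ³=-61461/12160

  seg 0: a=-5 b=2309/570 c=0 d=-221/570
  seg 1: a=0 b=-343/570 c=-221/95 d=529/570
  seg 2: a=-2 b=-704/285 c=87/190 d=7/570
  seg 3: a=-4 b=-173/114 c=47/95 d=13/570
  seg 4: a=-5 b=-131/285 c=107/190 d=-107/1710
S(23/4) = -61461/12160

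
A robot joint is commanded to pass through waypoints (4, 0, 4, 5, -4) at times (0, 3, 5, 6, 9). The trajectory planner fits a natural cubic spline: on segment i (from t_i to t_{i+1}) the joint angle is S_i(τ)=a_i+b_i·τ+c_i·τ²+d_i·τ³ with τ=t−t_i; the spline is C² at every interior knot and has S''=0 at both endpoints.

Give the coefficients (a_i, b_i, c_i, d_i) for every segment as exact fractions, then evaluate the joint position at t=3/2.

Δ: Δ0=-4/3, Δ1=2, Δ2=1, Δ3=-3
row 1: diag=10, rhs=20; c'=1/5, d'=2
row 2: denom=6−2·1/5=28/5; d'=(-6−2·2)/(28/5)=-25/14
row 3: denom=8−1·5/28=219/28; d'=(-24−1·-25/14)/(219/28)=-622/219
back: M3=-622/219
back: M2=-25/14−5/28·-622/219=-280/219
back: M1=2−1/5·-280/219=494/219
M: M0=0, M1=494/219, M2=-280/219, M3=-622/219, M4=0
seg 0: a=4, c=M0/2=0, d=(M1−M0)/(6·3)=247/1971, b=Δ0−h0·(2M0+M1)/6=-539/219
seg 1: a=0, c=M1/2=247/219, d=(M2−M1)/(6·2)=-43/146, b=Δ1−h1·(2M1+M2)/6=202/219
seg 2: a=4, c=M2/2=-140/219, d=(M3−M2)/(6·1)=-19/73, b=Δ2−h2·(2M2+M3)/6=416/219
seg 3: a=5, c=M3/2=-311/219, d=(M4−M3)/(6·3)=311/1971, b=Δ3−h3·(2M3+M4)/6=-35/219
t_q=3/2 → seg 0, τ=3/2; S=4+-539/219·τ+0·τ²+247/1971·τ³=427/584

  seg 0: a=4 b=-539/219 c=0 d=247/1971
  seg 1: a=0 b=202/219 c=247/219 d=-43/146
  seg 2: a=4 b=416/219 c=-140/219 d=-19/73
  seg 3: a=5 b=-35/219 c=-311/219 d=311/1971
S(3/2) = 427/584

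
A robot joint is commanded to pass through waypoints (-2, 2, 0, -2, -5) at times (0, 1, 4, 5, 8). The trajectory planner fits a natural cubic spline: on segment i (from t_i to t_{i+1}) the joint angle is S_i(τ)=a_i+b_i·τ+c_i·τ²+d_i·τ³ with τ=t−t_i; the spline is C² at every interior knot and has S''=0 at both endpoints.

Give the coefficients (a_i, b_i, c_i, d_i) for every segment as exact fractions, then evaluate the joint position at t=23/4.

  seg 0: a=-2 b=1987/432 c=0 d=-259/432
  seg 1: a=2 b=605/216 c=-259/144 d=833/3888
  seg 2: a=0 b=-953/432 c=7/54 d=11/144
  seg 3: a=-2 b=-371/216 c=155/432 d=-155/3888
S(23/4) = -9533/3072

Δ: Δ0=4, Δ1=-2/3, Δ2=-2, Δ3=-1
row 1: diag=8, rhs=-28; c'=3/8, d'=-7/2
row 2: denom=8−3·3/8=55/8; d'=(-8−3·-7/2)/(55/8)=4/11
row 3: denom=8−1·8/55=432/55; d'=(6−1·4/11)/(432/55)=155/216
back: M3=155/216
back: M2=4/11−8/55·155/216=7/27
back: M1=-7/2−3/8·7/27=-259/72
M: M0=0, M1=-259/72, M2=7/27, M3=155/216, M4=0
seg 0: a=-2, c=M0/2=0, d=(M1−M0)/(6·1)=-259/432, b=Δ0−h0·(2M0+M1)/6=1987/432
seg 1: a=2, c=M1/2=-259/144, d=(M2−M1)/(6·3)=833/3888, b=Δ1−h1·(2M1+M2)/6=605/216
seg 2: a=0, c=M2/2=7/54, d=(M3−M2)/(6·1)=11/144, b=Δ2−h2·(2M2+M3)/6=-953/432
seg 3: a=-2, c=M3/2=155/432, d=(M4−M3)/(6·3)=-155/3888, b=Δ3−h3·(2M3+M4)/6=-371/216
t_q=23/4 → seg 3, τ=3/4; S=-2+-371/216·τ+155/432·τ²+-155/3888·τ³=-9533/3072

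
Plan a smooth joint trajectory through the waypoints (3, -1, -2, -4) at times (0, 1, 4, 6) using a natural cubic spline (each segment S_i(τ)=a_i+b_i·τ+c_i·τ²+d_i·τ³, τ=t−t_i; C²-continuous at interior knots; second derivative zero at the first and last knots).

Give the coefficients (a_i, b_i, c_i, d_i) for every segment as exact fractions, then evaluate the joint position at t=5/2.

  seg 0: a=3 b=-968/213 c=0 d=116/213
  seg 1: a=-1 b=-620/213 c=116/71 d=-55/213
  seg 2: a=-2 b=-17/213 c=-49/71 d=49/426
S(5/2) = -1455/568

Δ: Δ0=-4, Δ1=-1/3, Δ2=-1
row 1: diag=8, rhs=22; c'=3/8, d'=11/4
row 2: denom=10−3·3/8=71/8; d'=(-4−3·11/4)/(71/8)=-98/71
back: M2=-98/71
back: M1=11/4−3/8·-98/71=232/71
M: M0=0, M1=232/71, M2=-98/71, M3=0
seg 0: a=3, c=M0/2=0, d=(M1−M0)/(6·1)=116/213, b=Δ0−h0·(2M0+M1)/6=-968/213
seg 1: a=-1, c=M1/2=116/71, d=(M2−M1)/(6·3)=-55/213, b=Δ1−h1·(2M1+M2)/6=-620/213
seg 2: a=-2, c=M2/2=-49/71, d=(M3−M2)/(6·2)=49/426, b=Δ2−h2·(2M2+M3)/6=-17/213
t_q=5/2 → seg 1, τ=3/2; S=-1+-620/213·τ+116/71·τ²+-55/213·τ³=-1455/568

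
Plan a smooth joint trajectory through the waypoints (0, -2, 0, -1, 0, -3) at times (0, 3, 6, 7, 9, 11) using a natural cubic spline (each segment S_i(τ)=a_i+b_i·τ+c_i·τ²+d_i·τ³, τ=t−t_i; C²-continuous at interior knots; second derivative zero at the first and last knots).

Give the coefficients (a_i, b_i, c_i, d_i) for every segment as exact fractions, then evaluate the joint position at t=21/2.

  seg 0: a=0 b=-389/311 c=0 d=545/8397
  seg 1: a=-2 b=156/311 c=545/933 d=-1481/8397
  seg 2: a=0 b=-235/311 c=-312/311 d=236/311
  seg 3: a=-1 b=-151/311 c=396/311 d=-971/2488
  seg 4: a=0 b=-47/622 c=-1329/1244 d=443/2488
S(21/2) = -38139/19904

Δ: Δ0=-2/3, Δ1=2/3, Δ2=-1, Δ3=1/2, Δ4=-3/2
row 1: diag=12, rhs=8; c'=1/4, d'=2/3
row 2: denom=8−3·1/4=29/4; d'=(-10−3·2/3)/(29/4)=-48/29
row 3: denom=6−1·4/29=170/29; d'=(9−1·-48/29)/(170/29)=309/170
row 4: denom=8−2·29/85=622/85; d'=(-12−2·309/170)/(622/85)=-1329/622
back: M4=-1329/622
back: M3=309/170−29/85·-1329/622=792/311
back: M2=-48/29−4/29·792/311=-624/311
back: M1=2/3−1/4·-624/311=1090/933
M: M0=0, M1=1090/933, M2=-624/311, M3=792/311, M4=-1329/622, M5=0
seg 0: a=0, c=M0/2=0, d=(M1−M0)/(6·3)=545/8397, b=Δ0−h0·(2M0+M1)/6=-389/311
seg 1: a=-2, c=M1/2=545/933, d=(M2−M1)/(6·3)=-1481/8397, b=Δ1−h1·(2M1+M2)/6=156/311
seg 2: a=0, c=M2/2=-312/311, d=(M3−M2)/(6·1)=236/311, b=Δ2−h2·(2M2+M3)/6=-235/311
seg 3: a=-1, c=M3/2=396/311, d=(M4−M3)/(6·2)=-971/2488, b=Δ3−h3·(2M3+M4)/6=-151/311
seg 4: a=0, c=M4/2=-1329/1244, d=(M5−M4)/(6·2)=443/2488, b=Δ4−h4·(2M4+M5)/6=-47/622
t_q=21/2 → seg 4, τ=3/2; S=0+-47/622·τ+-1329/1244·τ²+443/2488·τ³=-38139/19904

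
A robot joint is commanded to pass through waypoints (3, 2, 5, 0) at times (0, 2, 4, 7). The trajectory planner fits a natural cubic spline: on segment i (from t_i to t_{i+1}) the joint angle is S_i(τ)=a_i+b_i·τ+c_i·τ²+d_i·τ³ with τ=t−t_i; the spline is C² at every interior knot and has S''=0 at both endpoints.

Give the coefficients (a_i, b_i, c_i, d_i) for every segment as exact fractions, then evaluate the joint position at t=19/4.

  seg 0: a=3 b=-68/57 c=0 d=79/456
  seg 1: a=2 b=101/114 c=79/76 d=-167/456
  seg 2: a=5 b=37/57 c=-22/19 d=22/171
S(19/4) = 2973/608

Δ: Δ0=-1/2, Δ1=3/2, Δ2=-5/3
row 1: diag=8, rhs=12; c'=1/4, d'=3/2
row 2: denom=10−2·1/4=19/2; d'=(-19−2·3/2)/(19/2)=-44/19
back: M2=-44/19
back: M1=3/2−1/4·-44/19=79/38
M: M0=0, M1=79/38, M2=-44/19, M3=0
seg 0: a=3, c=M0/2=0, d=(M1−M0)/(6·2)=79/456, b=Δ0−h0·(2M0+M1)/6=-68/57
seg 1: a=2, c=M1/2=79/76, d=(M2−M1)/(6·2)=-167/456, b=Δ1−h1·(2M1+M2)/6=101/114
seg 2: a=5, c=M2/2=-22/19, d=(M3−M2)/(6·3)=22/171, b=Δ2−h2·(2M2+M3)/6=37/57
t_q=19/4 → seg 2, τ=3/4; S=5+37/57·τ+-22/19·τ²+22/171·τ³=2973/608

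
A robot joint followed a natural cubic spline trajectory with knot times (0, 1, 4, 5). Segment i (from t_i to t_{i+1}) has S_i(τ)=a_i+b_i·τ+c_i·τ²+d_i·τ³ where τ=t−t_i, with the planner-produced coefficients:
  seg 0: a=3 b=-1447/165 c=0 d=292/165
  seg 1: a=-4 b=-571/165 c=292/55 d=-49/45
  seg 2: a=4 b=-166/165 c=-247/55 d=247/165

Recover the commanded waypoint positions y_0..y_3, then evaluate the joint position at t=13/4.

y_0=3 y_1=-4 y_2=4 y_3=0
S(13/4) = 9461/3520

y_0 = S_0(0) = a_0 = 3
y_1 = S_1(0) = a_1 = -4
y_2 = S_2(0) = a_2 = 4
y_3 = S_2(1) = 0
t_q=13/4 is in segment 1 (τ=9/4); S_1(τ)=9461/3520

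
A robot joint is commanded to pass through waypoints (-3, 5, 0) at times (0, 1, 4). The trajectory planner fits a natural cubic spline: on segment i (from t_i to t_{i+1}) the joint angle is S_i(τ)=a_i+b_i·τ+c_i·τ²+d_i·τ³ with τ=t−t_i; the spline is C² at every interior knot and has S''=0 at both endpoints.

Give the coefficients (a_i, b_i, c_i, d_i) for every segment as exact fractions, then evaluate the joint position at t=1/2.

  seg 0: a=-3 b=221/24 c=0 d=-29/24
  seg 1: a=5 b=67/12 c=-29/8 d=29/72
S(1/2) = 93/64

Δ: Δ0=8, Δ1=-5/3
row 1: diag=8, rhs=-58; c'=3/8, d'=-29/4
back: M1=-29/4
M: M0=0, M1=-29/4, M2=0
seg 0: a=-3, c=M0/2=0, d=(M1−M0)/(6·1)=-29/24, b=Δ0−h0·(2M0+M1)/6=221/24
seg 1: a=5, c=M1/2=-29/8, d=(M2−M1)/(6·3)=29/72, b=Δ1−h1·(2M1+M2)/6=67/12
t_q=1/2 → seg 0, τ=1/2; S=-3+221/24·τ+0·τ²+-29/24·τ³=93/64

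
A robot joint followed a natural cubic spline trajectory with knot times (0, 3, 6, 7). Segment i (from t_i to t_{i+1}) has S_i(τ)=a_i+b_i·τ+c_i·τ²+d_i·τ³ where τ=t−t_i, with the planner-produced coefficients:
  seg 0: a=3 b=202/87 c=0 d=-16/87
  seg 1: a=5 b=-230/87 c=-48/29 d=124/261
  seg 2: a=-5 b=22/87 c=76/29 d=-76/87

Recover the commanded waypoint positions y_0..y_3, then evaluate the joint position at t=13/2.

y_0=3 y_1=5 y_2=-5 y_3=-3
S(13/2) = -251/58

y_0 = S_0(0) = a_0 = 3
y_1 = S_1(0) = a_1 = 5
y_2 = S_2(0) = a_2 = -5
y_3 = S_2(1) = -3
t_q=13/2 is in segment 2 (τ=1/2); S_2(τ)=-251/58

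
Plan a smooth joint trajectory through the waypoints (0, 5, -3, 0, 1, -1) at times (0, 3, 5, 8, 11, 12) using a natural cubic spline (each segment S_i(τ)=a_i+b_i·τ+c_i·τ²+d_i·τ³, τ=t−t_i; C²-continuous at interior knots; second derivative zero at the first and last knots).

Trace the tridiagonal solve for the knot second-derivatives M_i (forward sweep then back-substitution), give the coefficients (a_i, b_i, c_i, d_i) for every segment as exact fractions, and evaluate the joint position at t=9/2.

Δ: Δ0=5/3, Δ1=-4, Δ2=1, Δ3=1/3, Δ4=-2
row 1: diag=10, rhs=-34; c'=1/5, d'=-17/5
row 2: denom=10−2·1/5=48/5; d'=(30−2·-17/5)/(48/5)=23/6
row 3: denom=12−3·5/16=177/16; d'=(-4−3·23/6)/(177/16)=-248/177
row 4: denom=8−3·16/59=424/59; d'=(-14−3·-248/177)/(424/59)=-289/212
back: M4=-289/212
back: M3=-248/177−16/59·-289/212=-164/159
back: M2=23/6−5/16·-164/159=881/212
back: M1=-17/5−1/5·881/212=-897/212
M: M0=0, M1=-897/212, M2=881/212, M3=-164/159, M4=-289/212, M5=0
seg 0: a=0, c=M0/2=0, d=(M1−M0)/(6·3)=-299/1272, b=Δ0−h0·(2M0+M1)/6=4811/1272
seg 1: a=5, c=M1/2=-897/424, d=(M2−M1)/(6·2)=889/1272, b=Δ1−h1·(2M1+M2)/6=-1631/636
seg 2: a=-3, c=M2/2=881/424, d=(M3−M2)/(6·3)=-3299/11448, b=Δ2−h2·(2M2+M3)/6=-1679/636
seg 3: a=0, c=M3/2=-82/159, d=(M4−M3)/(6·3)=-211/11448, b=Δ3−h3·(2M3+M4)/6=2603/1272
seg 4: a=1, c=M4/2=-289/424, d=(M5−M4)/(6·1)=289/1272, b=Δ4−h4·(2M4+M5)/6=-983/636
t_q=9/2 → seg 1, τ=3/2; S=5+-1631/636·τ+-897/424·τ²+889/1272·τ³=-4233/3392

  seg 0: a=0 b=4811/1272 c=0 d=-299/1272
  seg 1: a=5 b=-1631/636 c=-897/424 d=889/1272
  seg 2: a=-3 b=-1679/636 c=881/424 d=-3299/11448
  seg 3: a=0 b=2603/1272 c=-82/159 d=-211/11448
  seg 4: a=1 b=-983/636 c=-289/424 d=289/1272
S(9/2) = -4233/3392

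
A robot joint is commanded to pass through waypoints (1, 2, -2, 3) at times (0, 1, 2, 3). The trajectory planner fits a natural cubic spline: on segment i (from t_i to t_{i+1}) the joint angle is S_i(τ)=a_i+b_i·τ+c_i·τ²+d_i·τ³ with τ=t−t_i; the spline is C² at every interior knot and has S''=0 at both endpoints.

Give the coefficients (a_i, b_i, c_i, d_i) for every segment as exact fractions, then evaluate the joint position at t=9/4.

Δ: Δ0=1, Δ1=-4, Δ2=5
row 1: diag=4, rhs=-30; c'=1/4, d'=-15/2
row 2: denom=4−1·1/4=15/4; d'=(54−1·-15/2)/(15/4)=82/5
back: M2=82/5
back: M1=-15/2−1/4·82/5=-58/5
M: M0=0, M1=-58/5, M2=82/5, M3=0
seg 0: a=1, c=M0/2=0, d=(M1−M0)/(6·1)=-29/15, b=Δ0−h0·(2M0+M1)/6=44/15
seg 1: a=2, c=M1/2=-29/5, d=(M2−M1)/(6·1)=14/3, b=Δ1−h1·(2M1+M2)/6=-43/15
seg 2: a=-2, c=M2/2=41/5, d=(M3−M2)/(6·1)=-41/15, b=Δ2−h2·(2M2+M3)/6=-7/15
t_q=9/4 → seg 2, τ=1/4; S=-2+-7/15·τ+41/5·τ²+-41/15·τ³=-527/320

  seg 0: a=1 b=44/15 c=0 d=-29/15
  seg 1: a=2 b=-43/15 c=-29/5 d=14/3
  seg 2: a=-2 b=-7/15 c=41/5 d=-41/15
S(9/4) = -527/320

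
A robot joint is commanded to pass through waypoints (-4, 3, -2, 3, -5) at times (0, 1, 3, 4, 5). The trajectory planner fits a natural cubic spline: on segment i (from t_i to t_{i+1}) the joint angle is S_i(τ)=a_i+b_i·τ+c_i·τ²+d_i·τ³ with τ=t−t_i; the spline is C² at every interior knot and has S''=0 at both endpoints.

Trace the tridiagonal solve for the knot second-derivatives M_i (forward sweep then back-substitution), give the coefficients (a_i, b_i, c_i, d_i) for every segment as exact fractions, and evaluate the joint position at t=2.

Δ: Δ0=7, Δ1=-5/2, Δ2=5, Δ3=-8
row 1: diag=6, rhs=-57; c'=1/3, d'=-19/2
row 2: denom=6−2·1/3=16/3; d'=(45−2·-19/2)/(16/3)=12
row 3: denom=4−1·3/16=61/16; d'=(-78−1·12)/(61/16)=-1440/61
back: M3=-1440/61
back: M2=12−3/16·-1440/61=1002/61
back: M1=-19/2−1/3·1002/61=-1827/122
M: M0=0, M1=-1827/122, M2=1002/61, M3=-1440/61, M4=0
seg 0: a=-4, c=M0/2=0, d=(M1−M0)/(6·1)=-609/244, b=Δ0−h0·(2M0+M1)/6=2317/244
seg 1: a=3, c=M1/2=-1827/244, d=(M2−M1)/(6·2)=1277/488, b=Δ1−h1·(2M1+M2)/6=245/122
seg 2: a=-2, c=M2/2=501/61, d=(M3−M2)/(6·1)=-407/61, b=Δ2−h2·(2M2+M3)/6=211/61
seg 3: a=3, c=M3/2=-720/61, d=(M4−M3)/(6·1)=240/61, b=Δ3−h3·(2M3+M4)/6=-8/61
t_q=2 → seg 1, τ=1; S=3+245/122·τ+-1827/244·τ²+1277/488·τ³=67/488

  seg 0: a=-4 b=2317/244 c=0 d=-609/244
  seg 1: a=3 b=245/122 c=-1827/244 d=1277/488
  seg 2: a=-2 b=211/61 c=501/61 d=-407/61
  seg 3: a=3 b=-8/61 c=-720/61 d=240/61
S(2) = 67/488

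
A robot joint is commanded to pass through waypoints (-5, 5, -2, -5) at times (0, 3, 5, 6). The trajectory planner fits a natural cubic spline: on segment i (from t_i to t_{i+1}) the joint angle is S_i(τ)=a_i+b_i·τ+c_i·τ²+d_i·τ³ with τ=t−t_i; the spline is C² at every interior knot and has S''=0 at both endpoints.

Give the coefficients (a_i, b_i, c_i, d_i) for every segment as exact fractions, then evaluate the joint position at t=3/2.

Δ: Δ0=10/3, Δ1=-7/2, Δ2=-3
row 1: diag=10, rhs=-41; c'=1/5, d'=-41/10
row 2: denom=6−2·1/5=28/5; d'=(3−2·-41/10)/(28/5)=2
back: M2=2
back: M1=-41/10−1/5·2=-9/2
M: M0=0, M1=-9/2, M2=2, M3=0
seg 0: a=-5, c=M0/2=0, d=(M1−M0)/(6·3)=-1/4, b=Δ0−h0·(2M0+M1)/6=67/12
seg 1: a=5, c=M1/2=-9/4, d=(M2−M1)/(6·2)=13/24, b=Δ1−h1·(2M1+M2)/6=-7/6
seg 2: a=-2, c=M2/2=1, d=(M3−M2)/(6·1)=-1/3, b=Δ2−h2·(2M2+M3)/6=-11/3
t_q=3/2 → seg 0, τ=3/2; S=-5+67/12·τ+0·τ²+-1/4·τ³=81/32

  seg 0: a=-5 b=67/12 c=0 d=-1/4
  seg 1: a=5 b=-7/6 c=-9/4 d=13/24
  seg 2: a=-2 b=-11/3 c=1 d=-1/3
S(3/2) = 81/32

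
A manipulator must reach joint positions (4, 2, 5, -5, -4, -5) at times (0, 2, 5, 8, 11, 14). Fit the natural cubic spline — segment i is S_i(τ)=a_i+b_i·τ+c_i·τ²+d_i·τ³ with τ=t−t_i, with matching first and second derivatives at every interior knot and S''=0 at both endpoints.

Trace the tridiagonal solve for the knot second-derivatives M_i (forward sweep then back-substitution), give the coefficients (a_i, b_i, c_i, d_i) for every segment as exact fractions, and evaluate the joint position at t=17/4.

  seg 0: a=4 b=-2699/1545 c=0 d=577/3090
  seg 1: a=2 b=763/1545 c=577/515 d=-4411/13905
  seg 2: a=5 b=-2084/1545 c=-536/309 d=1658/4635
  seg 3: a=-5 b=-3242/1545 c=2294/1545 d=-625/2781
  seg 4: a=-4 b=1147/1545 c=-277/515 d=277/4635
S(17/4) = 34079/6592

Δ: Δ0=-1, Δ1=1, Δ2=-10/3, Δ3=1/3, Δ4=-1/3
row 1: diag=10, rhs=12; c'=3/10, d'=6/5
row 2: denom=12−3·3/10=111/10; d'=(-26−3·6/5)/(111/10)=-8/3
row 3: denom=12−3·10/37=414/37; d'=(22−3·-8/3)/(414/37)=185/69
row 4: denom=12−3·37/138=515/46; d'=(-4−3·185/69)/(515/46)=-554/515
back: M4=-554/515
back: M3=185/69−37/138·-554/515=4588/1545
back: M2=-8/3−10/37·4588/1545=-1072/309
back: M1=6/5−3/10·-1072/309=1154/515
M: M0=0, M1=1154/515, M2=-1072/309, M3=4588/1545, M4=-554/515, M5=0
seg 0: a=4, c=M0/2=0, d=(M1−M0)/(6·2)=577/3090, b=Δ0−h0·(2M0+M1)/6=-2699/1545
seg 1: a=2, c=M1/2=577/515, d=(M2−M1)/(6·3)=-4411/13905, b=Δ1−h1·(2M1+M2)/6=763/1545
seg 2: a=5, c=M2/2=-536/309, d=(M3−M2)/(6·3)=1658/4635, b=Δ2−h2·(2M2+M3)/6=-2084/1545
seg 3: a=-5, c=M3/2=2294/1545, d=(M4−M3)/(6·3)=-625/2781, b=Δ3−h3·(2M3+M4)/6=-3242/1545
seg 4: a=-4, c=M4/2=-277/515, d=(M5−M4)/(6·3)=277/4635, b=Δ4−h4·(2M4+M5)/6=1147/1545
t_q=17/4 → seg 1, τ=9/4; S=2+763/1545·τ+577/515·τ²+-4411/13905·τ³=34079/6592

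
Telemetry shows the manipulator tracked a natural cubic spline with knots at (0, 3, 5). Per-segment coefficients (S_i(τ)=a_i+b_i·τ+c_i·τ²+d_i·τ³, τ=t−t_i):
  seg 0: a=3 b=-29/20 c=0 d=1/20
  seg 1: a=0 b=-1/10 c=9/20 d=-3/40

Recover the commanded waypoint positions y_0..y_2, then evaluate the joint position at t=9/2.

y_0=3 y_1=0 y_2=1
S(9/2) = 39/64

y_0 = S_0(0) = a_0 = 3
y_1 = S_1(0) = a_1 = 0
y_2 = S_1(2) = 1
t_q=9/2 is in segment 1 (τ=3/2); S_1(τ)=39/64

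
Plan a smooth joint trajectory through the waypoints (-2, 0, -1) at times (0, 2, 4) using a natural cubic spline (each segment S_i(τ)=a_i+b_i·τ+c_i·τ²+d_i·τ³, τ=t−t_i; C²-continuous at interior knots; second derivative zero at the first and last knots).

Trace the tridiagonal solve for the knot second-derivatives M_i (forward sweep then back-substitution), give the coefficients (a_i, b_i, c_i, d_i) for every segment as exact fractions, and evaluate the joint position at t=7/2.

  seg 0: a=-2 b=11/8 c=0 d=-3/32
  seg 1: a=0 b=1/4 c=-9/16 d=3/32
S(7/2) = -147/256

Δ: Δ0=1, Δ1=-1/2
row 1: diag=8, rhs=-9; c'=1/4, d'=-9/8
back: M1=-9/8
M: M0=0, M1=-9/8, M2=0
seg 0: a=-2, c=M0/2=0, d=(M1−M0)/(6·2)=-3/32, b=Δ0−h0·(2M0+M1)/6=11/8
seg 1: a=0, c=M1/2=-9/16, d=(M2−M1)/(6·2)=3/32, b=Δ1−h1·(2M1+M2)/6=1/4
t_q=7/2 → seg 1, τ=3/2; S=0+1/4·τ+-9/16·τ²+3/32·τ³=-147/256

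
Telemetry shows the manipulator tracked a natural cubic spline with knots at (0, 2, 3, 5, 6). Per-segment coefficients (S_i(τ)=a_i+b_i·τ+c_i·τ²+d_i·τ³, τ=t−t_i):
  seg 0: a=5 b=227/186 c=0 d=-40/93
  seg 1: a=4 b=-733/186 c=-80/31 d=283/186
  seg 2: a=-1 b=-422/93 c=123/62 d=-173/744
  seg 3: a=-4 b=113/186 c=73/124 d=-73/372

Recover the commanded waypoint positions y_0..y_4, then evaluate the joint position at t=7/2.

y_0=5 y_1=4 y_2=-1 y_3=-4 y_4=-3
S(7/2) = -5559/1984

y_0 = S_0(0) = a_0 = 5
y_1 = S_1(0) = a_1 = 4
y_2 = S_2(0) = a_2 = -1
y_3 = S_3(0) = a_3 = -4
y_4 = S_3(1) = -3
t_q=7/2 is in segment 2 (τ=1/2); S_2(τ)=-5559/1984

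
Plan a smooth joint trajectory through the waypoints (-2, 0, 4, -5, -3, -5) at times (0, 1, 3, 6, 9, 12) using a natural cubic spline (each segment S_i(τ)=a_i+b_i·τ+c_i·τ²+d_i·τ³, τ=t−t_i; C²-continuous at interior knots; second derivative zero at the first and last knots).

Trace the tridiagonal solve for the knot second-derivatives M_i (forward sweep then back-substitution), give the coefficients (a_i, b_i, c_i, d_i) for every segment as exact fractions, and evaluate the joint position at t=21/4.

Δ: Δ0=2, Δ1=2, Δ2=-3, Δ3=2/3, Δ4=-2/3
row 1: diag=6, rhs=0; c'=1/3, d'=0
row 2: denom=10−2·1/3=28/3; d'=(-30−2·0)/(28/3)=-45/14
row 3: denom=12−3·9/28=309/28; d'=(22−3·-45/14)/(309/28)=886/309
row 4: denom=12−3·28/103=1152/103; d'=(-8−3·886/309)/(1152/103)=-95/64
back: M4=-95/64
back: M3=886/309−28/103·-95/64=157/48
back: M2=-45/14−9/28·157/48=-273/64
back: M1=0−1/3·-273/64=91/64
M: M0=0, M1=91/64, M2=-273/64, M3=157/48, M4=-95/64, M5=0
seg 0: a=-2, c=M0/2=0, d=(M1−M0)/(6·1)=91/384, b=Δ0−h0·(2M0+M1)/6=677/384
seg 1: a=0, c=M1/2=91/128, d=(M2−M1)/(6·2)=-91/192, b=Δ1−h1·(2M1+M2)/6=475/192
seg 2: a=4, c=M2/2=-273/128, d=(M3−M2)/(6·3)=1447/3456, b=Δ2−h2·(2M2+M3)/6=-71/192
seg 3: a=-5, c=M3/2=157/96, d=(M4−M3)/(6·3)=-913/3456, b=Δ3−h3·(2M3+M4)/6=-715/384
seg 4: a=-3, c=M4/2=-95/128, d=(M5−M4)/(6·3)=95/1152, b=Δ4−h4·(2M4+M5)/6=157/192
t_q=21/4 → seg 2, τ=9/4; S=4+-71/192·τ+-273/128·τ²+1447/3456·τ³=-23431/8192

  seg 0: a=-2 b=677/384 c=0 d=91/384
  seg 1: a=0 b=475/192 c=91/128 d=-91/192
  seg 2: a=4 b=-71/192 c=-273/128 d=1447/3456
  seg 3: a=-5 b=-715/384 c=157/96 d=-913/3456
  seg 4: a=-3 b=157/192 c=-95/128 d=95/1152
S(21/4) = -23431/8192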